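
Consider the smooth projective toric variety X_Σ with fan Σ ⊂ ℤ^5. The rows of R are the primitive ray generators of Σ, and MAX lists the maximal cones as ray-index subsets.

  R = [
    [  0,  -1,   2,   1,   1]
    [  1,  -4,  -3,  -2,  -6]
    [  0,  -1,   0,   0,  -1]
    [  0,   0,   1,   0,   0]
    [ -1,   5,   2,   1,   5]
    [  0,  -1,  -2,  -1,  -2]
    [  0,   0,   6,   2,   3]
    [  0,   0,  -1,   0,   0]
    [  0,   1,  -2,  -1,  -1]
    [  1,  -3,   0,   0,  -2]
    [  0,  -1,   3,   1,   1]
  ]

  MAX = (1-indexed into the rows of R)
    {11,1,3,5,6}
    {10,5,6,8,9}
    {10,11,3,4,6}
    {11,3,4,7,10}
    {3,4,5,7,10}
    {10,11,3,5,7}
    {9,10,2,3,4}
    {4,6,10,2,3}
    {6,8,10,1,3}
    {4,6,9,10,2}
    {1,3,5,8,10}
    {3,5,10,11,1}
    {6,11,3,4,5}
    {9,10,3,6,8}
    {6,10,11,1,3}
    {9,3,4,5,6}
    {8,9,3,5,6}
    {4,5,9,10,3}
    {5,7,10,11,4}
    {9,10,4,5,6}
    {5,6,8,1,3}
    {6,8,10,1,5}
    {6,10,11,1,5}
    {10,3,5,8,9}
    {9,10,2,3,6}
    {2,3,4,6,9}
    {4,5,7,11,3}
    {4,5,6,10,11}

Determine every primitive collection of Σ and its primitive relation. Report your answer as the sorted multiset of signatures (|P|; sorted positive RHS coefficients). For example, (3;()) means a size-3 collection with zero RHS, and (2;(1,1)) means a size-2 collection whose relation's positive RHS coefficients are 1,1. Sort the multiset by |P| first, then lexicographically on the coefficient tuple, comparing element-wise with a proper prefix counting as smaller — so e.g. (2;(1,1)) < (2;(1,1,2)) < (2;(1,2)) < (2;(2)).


17 collections generate NE(X_Σ); each relation:

  {1,9}:  v_{1} + v_{9} = 0 ; sig = (2;())
  {4,8}:  v_{4} + v_{8} = 0 ; sig = (2;())
  {1,4}:  v_{1} + v_{4} = v_{11} ; sig = (2;(1))
  {8,11}:  v_{8} + v_{11} = v_{1} ; sig = (2;(1))
  {9,11}:  v_{9} + v_{11} = v_{4} ; sig = (2;(1))
  {2,5}:  v_{2} + v_{5} = v_{4} + v_{9} ; sig = (2;(1,1))
  {6,7}:  v_{6} + v_{7} = v_{4} + v_{11} ; sig = (2;(1,1))
  {1,2}:  v_{1} + v_{2} = v_{3} + v_{4} + v_{6} + v_{10} ; sig = (2;(1,1,1,1))
  {2,8}:  v_{2} + v_{8} = v_{3} + v_{6} + v_{9} + v_{10} ; sig = (2;(1,1,1,1))
  {7,8}:  v_{7} + v_{8} = v_{3} + v_{5} + v_{10} + v_{11} ; sig = (2;(1,1,1,1))
  {1,7}:  v_{1} + v_{7} = v_{3} + v_{5} + v_{10} + 2·v_{11} ; sig = (2;(1,1,1,2))
  {2,11}:  v_{2} + v_{11} = v_{3} + 2·v_{4} + v_{6} + v_{10} ; sig = (2;(1,1,1,2))
  {7,9}:  v_{7} + v_{9} = v_{3} + 2·v_{4} + v_{5} + v_{10} ; sig = (2;(1,1,1,2))
  {2,7}:  v_{2} + v_{7} = v_{3} + 3·v_{4} + v_{10} ; sig = (2;(1,1,3))
  {3,5,6,10}:  v_{3} + v_{5} + v_{6} + v_{10} = 0 ; sig = (4;())
  {3,4,5,10,11}:  v_{3} + v_{4} + v_{5} + v_{10} + v_{11} = v_{7} ; sig = (5;(1))
  {3,4,6,9,10}:  v_{3} + v_{4} + v_{6} + v_{9} + v_{10} = v_{2} ; sig = (5;(1))

Signatures (|P|; sorted positive RHS coefficients), sorted:
    |P|=2: 14 collections, coeffs (), (), (1), (1), (1), (1,1), (1,1), (1,1,1,1), (1,1,1,1), (1,1,1,1), (1,1,1,2), (1,1,1,2), (1,1,1,2), (1,1,3)
    |P|=4: 1 collection, coeffs ()
    |P|=5: 2 collections, coeffs (1), (1)


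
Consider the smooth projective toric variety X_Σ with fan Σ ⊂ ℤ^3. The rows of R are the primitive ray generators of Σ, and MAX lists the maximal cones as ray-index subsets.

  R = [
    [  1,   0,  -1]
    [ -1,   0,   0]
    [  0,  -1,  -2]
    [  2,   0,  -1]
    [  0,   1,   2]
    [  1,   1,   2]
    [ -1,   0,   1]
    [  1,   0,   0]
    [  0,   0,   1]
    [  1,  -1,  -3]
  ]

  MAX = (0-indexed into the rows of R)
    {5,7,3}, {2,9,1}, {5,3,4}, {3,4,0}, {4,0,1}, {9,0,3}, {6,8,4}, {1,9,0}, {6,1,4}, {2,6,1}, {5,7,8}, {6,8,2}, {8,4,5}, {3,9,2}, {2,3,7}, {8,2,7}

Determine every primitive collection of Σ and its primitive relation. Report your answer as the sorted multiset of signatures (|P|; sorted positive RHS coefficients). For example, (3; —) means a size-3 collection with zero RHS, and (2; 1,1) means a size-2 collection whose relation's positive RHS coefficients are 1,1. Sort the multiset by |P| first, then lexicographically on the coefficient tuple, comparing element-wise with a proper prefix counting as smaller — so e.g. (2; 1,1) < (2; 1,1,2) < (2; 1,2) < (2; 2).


Σ has 21 primitive collections:

  P={0,6}:  v_{0} + v_{6} = 0  ⟹  sig = (2; —)
  P={1,7}:  v_{1} + v_{7} = 0  ⟹  sig = (2; —)
  P={2,4}:  v_{2} + v_{4} = 0  ⟹  sig = (2; —)
  P={0,2}:  v_{0} + v_{2} = v_{9}  ⟹  sig = (2; 1)
  P={0,7}:  v_{0} + v_{7} = v_{3}  ⟹  sig = (2; 1)
  P={0,8}:  v_{0} + v_{8} = v_{7}  ⟹  sig = (2; 1)
  P={1,3}:  v_{1} + v_{3} = v_{0}  ⟹  sig = (2; 1)
  P={1,5}:  v_{1} + v_{5} = v_{4}  ⟹  sig = (2; 1)
  P={1,8}:  v_{1} + v_{8} = v_{6}  ⟹  sig = (2; 1)
  P={2,5}:  v_{2} + v_{5} = v_{7}  ⟹  sig = (2; 1)
  P={3,6}:  v_{3} + v_{6} = v_{7}  ⟹  sig = (2; 1)
  P={4,7}:  v_{4} + v_{7} = v_{5}  ⟹  sig = (2; 1)
  P={4,9}:  v_{4} + v_{9} = v_{0}  ⟹  sig = (2; 1)
  P={5,9}:  v_{5} + v_{9} = v_{3}  ⟹  sig = (2; 1)
  P={6,7}:  v_{6} + v_{7} = v_{8}  ⟹  sig = (2; 1)
  P={6,9}:  v_{6} + v_{9} = v_{2}  ⟹  sig = (2; 1)
  P={0,5}:  v_{0} + v_{5} = v_{3} + v_{4}  ⟹  sig = (2; 1,1)
  P={5,6}:  v_{5} + v_{6} = v_{4} + v_{8}  ⟹  sig = (2; 1,1)
  P={7,9}:  v_{7} + v_{9} = v_{2} + v_{3}  ⟹  sig = (2; 1,1)
  P={8,9}:  v_{8} + v_{9} = v_{2} + v_{7}  ⟹  sig = (2; 1,1)
  P={3,8}:  v_{3} + v_{8} = 2·v_{7}  ⟹  sig = (2; 2)

Hence PRS(X_Σ) =
    (2; —)
    (2; —)
    (2; —)
    (2; 1)
    (2; 1)
    (2; 1)
    (2; 1)
    (2; 1)
    (2; 1)
    (2; 1)
    (2; 1)
    (2; 1)
    (2; 1)
    (2; 1)
    (2; 1)
    (2; 1)
    (2; 1,1)
    (2; 1,1)
    (2; 1,1)
    (2; 1,1)
    (2; 2)


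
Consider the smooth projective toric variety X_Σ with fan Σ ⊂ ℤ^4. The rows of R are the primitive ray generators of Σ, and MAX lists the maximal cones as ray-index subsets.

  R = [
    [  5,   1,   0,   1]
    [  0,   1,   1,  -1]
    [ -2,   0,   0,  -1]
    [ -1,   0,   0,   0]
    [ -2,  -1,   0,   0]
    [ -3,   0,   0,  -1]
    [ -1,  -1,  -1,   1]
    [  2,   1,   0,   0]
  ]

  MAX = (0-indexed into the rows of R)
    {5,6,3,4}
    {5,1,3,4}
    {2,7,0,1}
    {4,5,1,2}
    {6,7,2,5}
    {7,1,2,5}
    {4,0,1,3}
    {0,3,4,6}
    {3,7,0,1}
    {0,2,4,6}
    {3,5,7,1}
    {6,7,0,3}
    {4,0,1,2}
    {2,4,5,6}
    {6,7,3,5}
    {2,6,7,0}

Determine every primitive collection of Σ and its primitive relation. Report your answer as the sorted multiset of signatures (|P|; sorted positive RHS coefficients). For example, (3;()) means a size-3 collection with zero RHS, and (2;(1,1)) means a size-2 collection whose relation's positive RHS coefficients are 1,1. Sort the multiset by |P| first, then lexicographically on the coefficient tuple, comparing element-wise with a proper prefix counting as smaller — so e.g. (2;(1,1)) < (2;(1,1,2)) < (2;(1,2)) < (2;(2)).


The 4 primitive collections of Σ (r=8, n=4):

  P={4,7}:  v_{4} + v_{7} = 0  ⟹  sig = (2;())
  P={0,5}:  v_{0} + v_{5} = v_{7}  ⟹  sig = (2;(1))
  P={1,6}:  v_{1} + v_{6} = v_{3}  ⟹  sig = (2;(1))
  P={2,3}:  v_{2} + v_{3} = v_{5}  ⟹  sig = (2;(1))

so the primitive-relation signature multiset is
    (2;())
    (2;(1))
    (2;(1))
    (2;(1))


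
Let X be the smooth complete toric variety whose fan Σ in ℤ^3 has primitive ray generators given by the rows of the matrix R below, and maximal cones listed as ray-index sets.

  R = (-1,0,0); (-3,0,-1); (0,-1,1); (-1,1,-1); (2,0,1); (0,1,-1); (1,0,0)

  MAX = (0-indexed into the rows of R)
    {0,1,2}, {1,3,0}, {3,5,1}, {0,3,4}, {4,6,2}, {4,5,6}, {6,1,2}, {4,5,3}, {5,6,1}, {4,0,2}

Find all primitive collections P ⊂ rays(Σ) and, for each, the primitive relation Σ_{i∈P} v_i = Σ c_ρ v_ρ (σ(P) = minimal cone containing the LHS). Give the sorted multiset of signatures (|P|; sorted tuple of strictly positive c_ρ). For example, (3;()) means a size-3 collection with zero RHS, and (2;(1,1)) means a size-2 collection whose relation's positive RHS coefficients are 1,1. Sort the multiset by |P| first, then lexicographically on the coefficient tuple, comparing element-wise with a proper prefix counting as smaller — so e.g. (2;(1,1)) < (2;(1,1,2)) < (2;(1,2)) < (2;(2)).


Minimal non-faces — 6 found among 7 rays, 10 max cones:

  {0,6}:  v_{0} + v_{6} = 0  ⟹  sig = (2;())
  {2,5}:  v_{2} + v_{5} = 0  ⟹  sig = (2;())
  {0,5}:  v_{0} + v_{5} = v_{3}  ⟹  sig = (2;(1))
  {1,4}:  v_{1} + v_{4} = v_{0}  ⟹  sig = (2;(1))
  {2,3}:  v_{2} + v_{3} = v_{0}  ⟹  sig = (2;(1))
  {3,6}:  v_{3} + v_{6} = v_{5}  ⟹  sig = (2;(1))

Sorted signature multiset PRS(X):
    (2;())
    (2;())
    (2;(1))
    (2;(1))
    (2;(1))
    (2;(1))


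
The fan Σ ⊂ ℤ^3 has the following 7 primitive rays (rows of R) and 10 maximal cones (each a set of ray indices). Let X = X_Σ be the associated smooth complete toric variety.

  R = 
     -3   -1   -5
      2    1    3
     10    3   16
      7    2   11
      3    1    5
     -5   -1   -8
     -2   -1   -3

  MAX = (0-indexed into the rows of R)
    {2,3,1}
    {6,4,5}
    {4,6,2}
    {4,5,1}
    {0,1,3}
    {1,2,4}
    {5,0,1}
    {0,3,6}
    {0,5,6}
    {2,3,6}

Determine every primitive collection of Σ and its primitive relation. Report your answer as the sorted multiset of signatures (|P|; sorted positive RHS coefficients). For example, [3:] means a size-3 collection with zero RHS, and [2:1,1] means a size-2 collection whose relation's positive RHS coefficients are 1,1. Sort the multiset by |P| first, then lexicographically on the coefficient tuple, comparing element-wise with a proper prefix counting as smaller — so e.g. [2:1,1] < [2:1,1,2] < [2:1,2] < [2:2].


|primitive collections| = 6. Relations:

  {0,4}:  v_{0} + v_{4} = 0 — sig = [2:]
  {1,6}:  v_{1} + v_{6} = 0 — sig = [2:]
  {0,2}:  v_{0} + v_{2} = v_{3} — sig = [2:1]
  {3,4}:  v_{3} + v_{4} = v_{2} — sig = [2:1]
  {3,5}:  v_{3} + v_{5} = v_{1} — sig = [2:1]
  {2,5}:  v_{2} + v_{5} = v_{1} + v_{4} — sig = [2:1,1]

Hence PRS(X_Σ) =
    [2:]
    [2:]
    [2:1]
    [2:1]
    [2:1]
    [2:1,1]


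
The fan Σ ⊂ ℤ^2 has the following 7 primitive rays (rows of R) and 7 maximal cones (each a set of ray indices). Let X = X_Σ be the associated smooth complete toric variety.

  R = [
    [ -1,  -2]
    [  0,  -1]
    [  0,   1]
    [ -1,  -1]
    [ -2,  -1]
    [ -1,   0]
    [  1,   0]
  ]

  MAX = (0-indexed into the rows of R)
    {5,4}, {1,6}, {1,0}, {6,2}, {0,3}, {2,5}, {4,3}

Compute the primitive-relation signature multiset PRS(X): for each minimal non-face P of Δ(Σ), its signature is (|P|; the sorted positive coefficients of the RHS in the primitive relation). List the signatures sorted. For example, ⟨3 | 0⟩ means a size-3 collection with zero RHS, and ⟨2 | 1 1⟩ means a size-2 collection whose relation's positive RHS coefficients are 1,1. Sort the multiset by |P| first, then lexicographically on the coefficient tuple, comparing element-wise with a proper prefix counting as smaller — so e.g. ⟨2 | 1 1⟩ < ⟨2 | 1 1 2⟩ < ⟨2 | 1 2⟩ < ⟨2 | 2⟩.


14 collections generate NE(X_Σ); each relation:

  {1,2}:  v_{1} + v_{2} = 0  →  sig = ⟨2 | 0⟩
  {5,6}:  v_{5} + v_{6} = 0  →  sig = ⟨2 | 0⟩
  {0,2}:  v_{0} + v_{2} = v_{3}  →  sig = ⟨2 | 1⟩
  {1,3}:  v_{1} + v_{3} = v_{0}  →  sig = ⟨2 | 1⟩
  {1,5}:  v_{1} + v_{5} = v_{3}  →  sig = ⟨2 | 1⟩
  {2,3}:  v_{2} + v_{3} = v_{5}  →  sig = ⟨2 | 1⟩
  {3,5}:  v_{3} + v_{5} = v_{4}  →  sig = ⟨2 | 1⟩
  {3,6}:  v_{3} + v_{6} = v_{1}  →  sig = ⟨2 | 1⟩
  {4,6}:  v_{4} + v_{6} = v_{3}  →  sig = ⟨2 | 1⟩
  {0,5}:  v_{0} + v_{5} = 2·v_{3}  →  sig = ⟨2 | 2⟩
  {0,6}:  v_{0} + v_{6} = 2·v_{1}  →  sig = ⟨2 | 2⟩
  {1,4}:  v_{1} + v_{4} = 2·v_{3}  →  sig = ⟨2 | 2⟩
  {2,4}:  v_{2} + v_{4} = 2·v_{5}  →  sig = ⟨2 | 2⟩
  {0,4}:  v_{0} + v_{4} = 3·v_{3}  →  sig = ⟨2 | 3⟩

Hence PRS(X_Σ) =
    ⟨2 | 0⟩
    ⟨2 | 0⟩
    ⟨2 | 1⟩
    ⟨2 | 1⟩
    ⟨2 | 1⟩
    ⟨2 | 1⟩
    ⟨2 | 1⟩
    ⟨2 | 1⟩
    ⟨2 | 1⟩
    ⟨2 | 2⟩
    ⟨2 | 2⟩
    ⟨2 | 2⟩
    ⟨2 | 2⟩
    ⟨2 | 3⟩


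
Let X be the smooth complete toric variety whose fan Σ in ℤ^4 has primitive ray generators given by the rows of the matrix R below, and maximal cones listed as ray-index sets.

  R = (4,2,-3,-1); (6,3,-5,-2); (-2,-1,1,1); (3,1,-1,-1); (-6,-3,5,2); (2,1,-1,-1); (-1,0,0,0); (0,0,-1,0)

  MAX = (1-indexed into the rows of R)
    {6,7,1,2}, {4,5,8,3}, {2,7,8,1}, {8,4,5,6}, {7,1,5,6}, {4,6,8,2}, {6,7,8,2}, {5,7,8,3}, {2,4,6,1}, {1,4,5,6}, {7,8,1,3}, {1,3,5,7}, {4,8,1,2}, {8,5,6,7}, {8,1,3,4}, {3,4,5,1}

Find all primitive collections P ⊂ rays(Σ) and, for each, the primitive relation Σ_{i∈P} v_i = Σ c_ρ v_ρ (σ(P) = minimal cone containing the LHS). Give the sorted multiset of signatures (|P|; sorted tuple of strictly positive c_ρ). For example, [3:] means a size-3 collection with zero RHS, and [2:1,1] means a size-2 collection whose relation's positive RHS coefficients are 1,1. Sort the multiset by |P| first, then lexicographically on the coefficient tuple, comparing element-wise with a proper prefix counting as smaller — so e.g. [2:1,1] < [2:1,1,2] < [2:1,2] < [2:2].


Minimal non-faces — 6 found among 8 rays, 16 max cones:

  {2,5}:  v_{2} + v_{5} = 0 — sig = [2:]
  {3,6}:  v_{3} + v_{6} = 0 — sig = [2:]
  {4,7}:  v_{4} + v_{7} = v_{6} — sig = [2:1]
  {2,3}:  v_{2} + v_{3} = v_{1} + v_{8} — sig = [2:1,1]
  {1,5,8}:  v_{1} + v_{5} + v_{8} = v_{3} — sig = [3:1]
  {1,6,8}:  v_{1} + v_{6} + v_{8} = v_{2} — sig = [3:1]

Sorted signature multiset PRS(X):
    [2:]
    [2:]
    [2:1]
    [2:1,1]
    [3:1]
    [3:1]


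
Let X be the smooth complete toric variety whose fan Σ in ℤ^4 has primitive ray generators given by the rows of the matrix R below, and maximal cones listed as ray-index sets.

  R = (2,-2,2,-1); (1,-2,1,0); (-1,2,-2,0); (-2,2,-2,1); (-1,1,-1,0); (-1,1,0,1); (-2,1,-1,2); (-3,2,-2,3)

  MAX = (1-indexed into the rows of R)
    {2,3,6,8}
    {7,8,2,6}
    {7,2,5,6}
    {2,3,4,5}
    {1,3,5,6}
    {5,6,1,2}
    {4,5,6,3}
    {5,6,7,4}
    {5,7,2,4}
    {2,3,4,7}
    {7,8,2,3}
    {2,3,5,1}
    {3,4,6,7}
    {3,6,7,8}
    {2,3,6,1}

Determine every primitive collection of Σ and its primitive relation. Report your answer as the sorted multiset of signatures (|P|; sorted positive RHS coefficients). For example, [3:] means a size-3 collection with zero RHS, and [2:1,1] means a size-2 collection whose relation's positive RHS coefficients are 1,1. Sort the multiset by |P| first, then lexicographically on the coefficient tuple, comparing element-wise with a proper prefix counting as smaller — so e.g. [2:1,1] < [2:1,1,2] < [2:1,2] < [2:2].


Σ has 9 primitive collections:

  {1,4}:  v_{1} + v_{4} = 0  ⇒ sig = [2:]
  {1,7}:  v_{1} + v_{7} = v_{2} + v_{6}  ⇒ sig = [2:1,1]
  {5,8}:  v_{5} + v_{8} = v_{4} + v_{7}  ⇒ sig = [2:1,1]
  {4,8}:  v_{4} + v_{8} = v_{3} + 2·v_{7}  ⇒ sig = [2:1,2]
  {1,8}:  v_{1} + v_{8} = 2·v_{2} + v_{3} + 2·v_{6}  ⇒ sig = [2:1,2,2]
  {2,4,6}:  v_{2} + v_{4} + v_{6} = v_{7}  ⇒ sig = [3:1]
  {3,5,7}:  v_{3} + v_{5} + v_{7} = 2·v_{4}  ⇒ sig = [3:2]
  {2,3,5,6}:  v_{2} + v_{3} + v_{5} + v_{6} = v_{4}  ⇒ sig = [4:1]
  {2,3,6,7}:  v_{2} + v_{3} + v_{6} + v_{7} = v_{8}  ⇒ sig = [4:1]

so the primitive-relation signature multiset is
    |P|=2: 5 collections, coeffs (), (1,1), (1,1), (1,2), (1,2,2)
    |P|=3: 2 collections, coeffs (1), (2)
    |P|=4: 2 collections, coeffs (1), (1)


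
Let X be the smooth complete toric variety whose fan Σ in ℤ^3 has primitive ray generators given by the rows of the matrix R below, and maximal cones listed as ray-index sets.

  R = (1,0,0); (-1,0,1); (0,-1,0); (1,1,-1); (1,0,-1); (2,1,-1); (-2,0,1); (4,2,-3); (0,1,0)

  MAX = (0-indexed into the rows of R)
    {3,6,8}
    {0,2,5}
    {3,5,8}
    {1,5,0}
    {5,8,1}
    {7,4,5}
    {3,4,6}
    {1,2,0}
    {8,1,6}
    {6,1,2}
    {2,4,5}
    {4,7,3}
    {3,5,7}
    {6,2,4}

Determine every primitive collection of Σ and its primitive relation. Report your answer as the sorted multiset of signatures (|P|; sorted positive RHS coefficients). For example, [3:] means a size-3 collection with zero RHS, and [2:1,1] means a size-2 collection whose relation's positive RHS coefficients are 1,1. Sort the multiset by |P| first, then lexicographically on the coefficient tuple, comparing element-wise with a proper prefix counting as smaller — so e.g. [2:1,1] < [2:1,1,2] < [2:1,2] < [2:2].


The 17 primitive collections of Σ (r=9, n=3):

  {1,4}:  v_{1} + v_{4} = 0 ; sig = [2:]
  {2,8}:  v_{2} + v_{8} = 0 ; sig = [2:]
  {0,3}:  v_{0} + v_{3} = v_{5} ; sig = [2:1]
  {0,6}:  v_{0} + v_{6} = v_{1} ; sig = [2:1]
  {1,3}:  v_{1} + v_{3} = v_{8} ; sig = [2:1]
  {2,3}:  v_{2} + v_{3} = v_{4} ; sig = [2:1]
  {4,8}:  v_{4} + v_{8} = v_{3} ; sig = [2:1]
  {5,6}:  v_{5} + v_{6} = v_{8} ; sig = [2:1]
  {0,4}:  v_{0} + v_{4} = v_{2} + v_{5} ; sig = [2:1,1]
  {0,8}:  v_{0} + v_{8} = v_{1} + v_{5} ; sig = [2:1,1]
  {1,7}:  v_{1} + v_{7} = v_{3} + v_{5} ; sig = [2:1,1]
  {0,7}:  v_{0} + v_{7} = v_{4} + 2·v_{5} ; sig = [2:1,2]
  {2,7}:  v_{2} + v_{7} = 2·v_{4} + v_{5} ; sig = [2:1,2]
  {7,8}:  v_{7} + v_{8} = 2·v_{3} + v_{5} ; sig = [2:1,2]
  {6,7}:  v_{6} + v_{7} = 2·v_{3} ; sig = [2:2]
  {1,2,5}:  v_{1} + v_{2} + v_{5} = v_{0} ; sig = [3:1]
  {3,4,5}:  v_{3} + v_{4} + v_{5} = v_{7} ; sig = [3:1]

Sorted signature multiset PRS(X):
    |P|=2: 15 collections, coeffs (), (), (1), (1), (1), (1), (1), (1), (1,1), (1,1), (1,1), (1,2), (1,2), (1,2), (2)
    |P|=3: 2 collections, coeffs (1), (1)


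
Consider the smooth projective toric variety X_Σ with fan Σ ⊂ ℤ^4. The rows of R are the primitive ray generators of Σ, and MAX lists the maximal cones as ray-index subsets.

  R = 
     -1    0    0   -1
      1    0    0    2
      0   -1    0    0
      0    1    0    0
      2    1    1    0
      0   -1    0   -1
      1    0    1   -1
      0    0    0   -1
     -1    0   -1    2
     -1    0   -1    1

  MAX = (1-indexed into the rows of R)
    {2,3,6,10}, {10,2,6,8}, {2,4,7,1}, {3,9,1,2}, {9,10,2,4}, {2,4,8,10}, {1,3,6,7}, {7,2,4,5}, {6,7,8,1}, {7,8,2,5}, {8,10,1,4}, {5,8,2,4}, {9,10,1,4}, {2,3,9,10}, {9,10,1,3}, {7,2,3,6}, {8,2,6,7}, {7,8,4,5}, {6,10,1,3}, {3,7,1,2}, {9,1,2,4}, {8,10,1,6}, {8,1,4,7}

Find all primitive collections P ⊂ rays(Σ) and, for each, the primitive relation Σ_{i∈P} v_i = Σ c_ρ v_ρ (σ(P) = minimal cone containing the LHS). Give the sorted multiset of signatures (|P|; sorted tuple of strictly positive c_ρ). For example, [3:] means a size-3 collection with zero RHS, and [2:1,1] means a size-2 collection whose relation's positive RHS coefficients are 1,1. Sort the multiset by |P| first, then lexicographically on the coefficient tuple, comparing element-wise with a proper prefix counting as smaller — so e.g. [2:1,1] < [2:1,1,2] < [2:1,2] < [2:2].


Primitive collections (16):

  P={3,4}:  v_{3} + v_{4} = 0 — sig = [2:]
  P={7,10}:  v_{7} + v_{10} = 0 — sig = [2:]
  P={3,8}:  v_{3} + v_{8} = v_{6} — sig = [2:1]
  P={4,6}:  v_{4} + v_{6} = v_{8} — sig = [2:1]
  P={8,9}:  v_{8} + v_{9} = v_{10} — sig = [2:1]
  P={1,5}:  v_{1} + v_{5} = v_{4} + v_{7} — sig = [2:1,1]
  P={5,9}:  v_{5} + v_{9} = v_{2} + v_{4} — sig = [2:1,1]
  P={6,9}:  v_{6} + v_{9} = v_{3} + v_{10} — sig = [2:1,1]
  P={7,9}:  v_{7} + v_{9} = v_{1} + v_{2} — sig = [2:1,1]
  P={3,5}:  v_{3} + v_{5} = v_{2} + v_{7} + v_{8} — sig = [2:1,1,1]
  P={5,10}:  v_{5} + v_{10} = v_{2} + v_{4} + v_{8} — sig = [2:1,1,1]
  P={5,6}:  v_{5} + v_{6} = v_{2} + v_{7} + 2·v_{8} — sig = [2:1,1,2]
  P={1,2,8}:  v_{1} + v_{2} + v_{8} = 0 — sig = [3:]
  P={1,2,6}:  v_{1} + v_{2} + v_{6} = v_{3} — sig = [3:1]
  P={1,2,10}:  v_{1} + v_{2} + v_{10} = v_{9} — sig = [3:1]
  P={2,4,7,8}:  v_{2} + v_{4} + v_{7} + v_{8} = v_{5} — sig = [4:1]

so the primitive-relation signature multiset is
{ [2:] ×2,  [2:1] ×3,  [2:1,1] ×4,  [2:1,1,1] ×2,  [2:1,1,2],  [3:],  [3:1] ×2,  [4:1] }


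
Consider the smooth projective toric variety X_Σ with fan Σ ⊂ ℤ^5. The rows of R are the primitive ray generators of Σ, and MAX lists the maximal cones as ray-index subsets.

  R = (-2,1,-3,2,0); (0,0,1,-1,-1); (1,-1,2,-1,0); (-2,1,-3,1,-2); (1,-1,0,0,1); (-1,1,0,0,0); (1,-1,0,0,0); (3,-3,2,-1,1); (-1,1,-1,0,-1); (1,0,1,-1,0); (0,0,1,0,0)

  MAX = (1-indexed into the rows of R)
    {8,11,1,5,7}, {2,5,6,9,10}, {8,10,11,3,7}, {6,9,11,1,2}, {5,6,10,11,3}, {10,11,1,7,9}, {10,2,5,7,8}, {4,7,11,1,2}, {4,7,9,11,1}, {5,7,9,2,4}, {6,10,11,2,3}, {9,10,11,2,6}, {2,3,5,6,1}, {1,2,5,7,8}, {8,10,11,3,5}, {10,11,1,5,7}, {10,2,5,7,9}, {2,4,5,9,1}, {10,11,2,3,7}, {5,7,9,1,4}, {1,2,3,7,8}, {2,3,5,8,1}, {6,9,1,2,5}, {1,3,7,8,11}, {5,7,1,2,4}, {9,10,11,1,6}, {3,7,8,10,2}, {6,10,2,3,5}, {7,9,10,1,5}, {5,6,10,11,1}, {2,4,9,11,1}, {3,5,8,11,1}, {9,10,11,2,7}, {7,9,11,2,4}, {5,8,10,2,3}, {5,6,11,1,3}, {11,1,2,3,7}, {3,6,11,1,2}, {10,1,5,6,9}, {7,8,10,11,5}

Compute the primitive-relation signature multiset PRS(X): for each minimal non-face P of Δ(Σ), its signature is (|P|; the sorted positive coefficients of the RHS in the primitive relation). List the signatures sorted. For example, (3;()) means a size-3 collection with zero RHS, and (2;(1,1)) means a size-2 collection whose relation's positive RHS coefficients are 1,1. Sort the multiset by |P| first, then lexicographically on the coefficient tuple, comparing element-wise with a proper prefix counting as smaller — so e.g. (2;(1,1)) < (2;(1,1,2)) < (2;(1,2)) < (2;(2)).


17 collections generate NE(X_Σ); each relation:

  P = {6,7}:  v_{6} + v_{7} = 0  so sig = (2;())
  P = {3,9}:  v_{3} + v_{9} = v_{2}  so sig = (2;(1))
  P = {6,8}:  v_{6} + v_{8} = v_{3} + v_{5}  so sig = (2;(1,1))
  P = {4,6}:  v_{4} + v_{6} = v_{1} + v_{2} + v_{9}  so sig = (2;(1,1,1))
  P = {8,9}:  v_{8} + v_{9} = v_{2} + v_{5} + v_{7}  so sig = (2;(1,1,1))
  P = {3,4}:  v_{3} + v_{4} = v_{1} + 2·v_{2} + v_{7}  so sig = (2;(1,1,2))
  P = {4,8}:  v_{4} + v_{8} = v_{1} + 2·v_{2} + v_{5} + 2·v_{7}  so sig = (2;(1,1,2,2))
  P = {4,10}:  v_{4} + v_{10} = v_{7} + 2·v_{9}  so sig = (2;(1,2))
  P = {1,3,10}:  v_{1} + v_{3} + v_{10} = 0  so sig = (3;())
  P = {5,9,11}:  v_{5} + v_{9} + v_{11} = 0  so sig = (3;())
  P = {1,2,10}:  v_{1} + v_{2} + v_{10} = v_{9}  so sig = (3;(1))
  P = {2,5,11}:  v_{2} + v_{5} + v_{11} = v_{3}  so sig = (3;(1))
  P = {3,5,7}:  v_{3} + v_{5} + v_{7} = v_{8}  so sig = (3;(1))
  P = {1,8,10}:  v_{1} + v_{8} + v_{10} = v_{5} + v_{7}  so sig = (3;(1,1))
  P = {4,5,11}:  v_{4} + v_{5} + v_{11} = v_{1} + v_{2} + v_{7}  so sig = (3;(1,1,1))
  P = {2,8,11}:  v_{2} + v_{8} + v_{11} = 2·v_{3} + v_{7}  so sig = (3;(1,2))
  P = {1,2,7,9}:  v_{1} + v_{2} + v_{7} + v_{9} = v_{4}  so sig = (4;(1))

Sorted signature multiset PRS(X):
{ (2;()),  (2;(1)),  (2;(1,1)),  (2;(1,1,1)) ×2,  (2;(1,1,2)),  (2;(1,1,2,2)),  (2;(1,2)),  (3;()) ×2,  (3;(1)) ×3,  (3;(1,1)),  (3;(1,1,1)),  (3;(1,2)),  (4;(1)) }


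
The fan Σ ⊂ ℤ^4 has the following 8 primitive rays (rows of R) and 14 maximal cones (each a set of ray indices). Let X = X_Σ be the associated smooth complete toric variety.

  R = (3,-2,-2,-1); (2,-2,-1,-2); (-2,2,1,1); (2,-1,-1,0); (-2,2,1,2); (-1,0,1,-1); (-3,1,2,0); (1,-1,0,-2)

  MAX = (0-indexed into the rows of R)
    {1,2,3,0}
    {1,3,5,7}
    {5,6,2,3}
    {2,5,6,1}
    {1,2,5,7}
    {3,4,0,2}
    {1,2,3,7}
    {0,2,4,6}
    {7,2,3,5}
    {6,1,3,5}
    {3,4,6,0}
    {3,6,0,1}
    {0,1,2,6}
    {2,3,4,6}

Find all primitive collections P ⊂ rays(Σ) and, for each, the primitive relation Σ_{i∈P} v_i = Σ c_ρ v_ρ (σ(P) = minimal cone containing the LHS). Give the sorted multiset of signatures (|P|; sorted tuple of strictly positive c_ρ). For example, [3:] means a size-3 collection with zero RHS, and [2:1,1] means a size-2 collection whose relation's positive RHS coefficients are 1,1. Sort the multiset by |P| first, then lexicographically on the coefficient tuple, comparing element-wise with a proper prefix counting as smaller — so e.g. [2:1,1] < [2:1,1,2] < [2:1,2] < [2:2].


Σ has 9 primitive collections:

  P={1,4}:  v_{1} + v_{4} = 0  →  sig = [2:]
  P={0,5}:  v_{0} + v_{5} = v_{1}  →  sig = [2:1]
  P={4,5}:  v_{4} + v_{5} = v_{2} + v_{3} + v_{6}  →  sig = [2:1,1,1]
  P={4,7}:  v_{4} + v_{7} = v_{2} + v_{3} + v_{5}  →  sig = [2:1,1,1]
  P={0,7}:  v_{0} + v_{7} = 2·v_{1} + v_{2} + v_{3}  →  sig = [2:1,1,2]
  P={6,7}:  v_{6} + v_{7} = 2·v_{5}  →  sig = [2:2]
  P={0,2,3,6}:  v_{0} + v_{2} + v_{3} + v_{6} = 0  →  sig = [4:]
  P={1,2,3,5}:  v_{1} + v_{2} + v_{3} + v_{5} = v_{7}  →  sig = [4:1]
  P={1,2,3,6}:  v_{1} + v_{2} + v_{3} + v_{6} = v_{5}  →  sig = [4:1]

Hence PRS(X_Σ) =
{ [2:],  [2:1],  [2:1,1,1] ×2,  [2:1,1,2],  [2:2],  [4:],  [4:1] ×2 }


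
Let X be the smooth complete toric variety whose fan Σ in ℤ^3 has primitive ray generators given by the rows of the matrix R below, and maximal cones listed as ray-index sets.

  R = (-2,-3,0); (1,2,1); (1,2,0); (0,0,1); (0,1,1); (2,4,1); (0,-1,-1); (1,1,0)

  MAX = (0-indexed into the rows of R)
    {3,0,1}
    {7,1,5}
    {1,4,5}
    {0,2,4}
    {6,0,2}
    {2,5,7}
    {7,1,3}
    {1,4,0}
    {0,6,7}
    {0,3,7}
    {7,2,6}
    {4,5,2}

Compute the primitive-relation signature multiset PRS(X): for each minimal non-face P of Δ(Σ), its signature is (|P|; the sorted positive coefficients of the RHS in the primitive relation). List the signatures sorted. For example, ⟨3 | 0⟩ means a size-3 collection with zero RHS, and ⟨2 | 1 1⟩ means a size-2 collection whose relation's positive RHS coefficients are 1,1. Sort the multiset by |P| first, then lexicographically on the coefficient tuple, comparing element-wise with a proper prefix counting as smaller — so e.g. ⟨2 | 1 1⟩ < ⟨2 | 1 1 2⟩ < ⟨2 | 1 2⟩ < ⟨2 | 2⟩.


|primitive collections| = 12. Relations:

  P = {4,6}:  v_{4} + v_{6} = 0  so sig = ⟨2 | 0⟩
  P = {0,5}:  v_{0} + v_{5} = v_{4}  so sig = ⟨2 | 1⟩
  P = {1,2}:  v_{1} + v_{2} = v_{5}  so sig = ⟨2 | 1⟩
  P = {1,6}:  v_{1} + v_{6} = v_{7}  so sig = ⟨2 | 1⟩
  P = {2,3}:  v_{2} + v_{3} = v_{1}  so sig = ⟨2 | 1⟩
  P = {4,7}:  v_{4} + v_{7} = v_{1}  so sig = ⟨2 | 1⟩
  P = {5,6}:  v_{5} + v_{6} = v_{2} + v_{7}  so sig = ⟨2 | 1 1⟩
  P = {3,4}:  v_{3} + v_{4} = v_{0} + 2·v_{1}  so sig = ⟨2 | 1 2⟩
  P = {3,6}:  v_{3} + v_{6} = v_{0} + 2·v_{7}  so sig = ⟨2 | 1 2⟩
  P = {3,5}:  v_{3} + v_{5} = 2·v_{1}  so sig = ⟨2 | 2⟩
  P = {0,2,7}:  v_{0} + v_{2} + v_{7} = 0  so sig = ⟨3 | 0⟩
  P = {0,1,7}:  v_{0} + v_{1} + v_{7} = v_{3}  so sig = ⟨3 | 1⟩

Sorted signature multiset PRS(X):
    ⟨2 | 0⟩
    ⟨2 | 1⟩
    ⟨2 | 1⟩
    ⟨2 | 1⟩
    ⟨2 | 1⟩
    ⟨2 | 1⟩
    ⟨2 | 1 1⟩
    ⟨2 | 1 2⟩
    ⟨2 | 1 2⟩
    ⟨2 | 2⟩
    ⟨3 | 0⟩
    ⟨3 | 1⟩


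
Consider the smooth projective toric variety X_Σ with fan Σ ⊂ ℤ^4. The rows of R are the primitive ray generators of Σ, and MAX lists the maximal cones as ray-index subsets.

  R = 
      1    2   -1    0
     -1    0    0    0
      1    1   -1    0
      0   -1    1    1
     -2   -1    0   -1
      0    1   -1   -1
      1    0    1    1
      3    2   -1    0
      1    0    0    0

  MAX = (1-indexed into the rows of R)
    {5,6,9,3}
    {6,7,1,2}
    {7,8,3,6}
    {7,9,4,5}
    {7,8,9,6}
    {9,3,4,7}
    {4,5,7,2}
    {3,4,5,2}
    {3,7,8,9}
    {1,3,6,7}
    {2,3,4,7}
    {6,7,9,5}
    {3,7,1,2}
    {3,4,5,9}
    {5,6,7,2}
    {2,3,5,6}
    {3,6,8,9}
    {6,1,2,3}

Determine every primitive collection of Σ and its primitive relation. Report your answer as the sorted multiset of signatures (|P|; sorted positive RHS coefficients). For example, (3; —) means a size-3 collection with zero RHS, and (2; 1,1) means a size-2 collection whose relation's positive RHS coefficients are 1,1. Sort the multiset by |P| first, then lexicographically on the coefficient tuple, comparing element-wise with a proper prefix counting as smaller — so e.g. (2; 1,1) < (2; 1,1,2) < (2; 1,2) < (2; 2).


Primitive collections (12):

  • {2,9}:  v_{2} + v_{9} = 0 ; sig = (2; —)
  • {4,6}:  v_{4} + v_{6} = 0 ; sig = (2; —)
  • {1,5}:  v_{1} + v_{5} = v_{2} + v_{6} ; sig = (2; 1,1)
  • {5,8}:  v_{5} + v_{8} = v_{6} + v_{9} ; sig = (2; 1,1)
  • {1,4}:  v_{1} + v_{4} = v_{2} + v_{3} + v_{7} ; sig = (2; 1,1,1)
  • {1,9}:  v_{1} + v_{9} = v_{3} + v_{6} + v_{7} ; sig = (2; 1,1,1)
  • {2,8}:  v_{2} + v_{8} = v_{3} + v_{6} + v_{7} ; sig = (2; 1,1,1)
  • {4,8}:  v_{4} + v_{8} = v_{3} + v_{7} + v_{9} ; sig = (2; 1,1,1)
  • {1,8}:  v_{1} + v_{8} = 2·v_{3} + 2·v_{6} + 2·v_{7} ; sig = (2; 2,2,2)
  • {3,5,7}:  v_{3} + v_{5} + v_{7} = 0 ; sig = (3; —)
  • {2,3,6,7}:  v_{2} + v_{3} + v_{6} + v_{7} = v_{1} ; sig = (4; 1)
  • {3,6,7,9}:  v_{3} + v_{6} + v_{7} + v_{9} = v_{8} ; sig = (4; 1)

so the primitive-relation signature multiset is
[(2; —), (2; —), (2; 1,1), (2; 1,1), (2; 1,1,1), (2; 1,1,1), (2; 1,1,1), (2; 1,1,1), (2; 2,2,2), (3; —), (4; 1), (4; 1)]


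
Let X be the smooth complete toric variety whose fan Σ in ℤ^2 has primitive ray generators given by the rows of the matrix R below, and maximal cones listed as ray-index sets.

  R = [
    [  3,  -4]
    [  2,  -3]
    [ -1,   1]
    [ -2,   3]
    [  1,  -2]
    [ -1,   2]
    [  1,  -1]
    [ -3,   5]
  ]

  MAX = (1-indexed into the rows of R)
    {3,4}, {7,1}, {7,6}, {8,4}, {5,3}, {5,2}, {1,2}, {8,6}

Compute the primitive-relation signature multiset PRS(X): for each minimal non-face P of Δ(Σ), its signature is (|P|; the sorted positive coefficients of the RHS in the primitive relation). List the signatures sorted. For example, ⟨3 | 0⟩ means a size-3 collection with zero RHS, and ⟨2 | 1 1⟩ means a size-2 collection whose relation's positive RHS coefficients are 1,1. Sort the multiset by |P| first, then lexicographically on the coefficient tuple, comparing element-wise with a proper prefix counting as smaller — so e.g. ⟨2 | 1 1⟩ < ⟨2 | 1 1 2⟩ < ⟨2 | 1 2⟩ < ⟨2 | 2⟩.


Δ(Σ) — 8 vertices, 20 min non-faces:

  {2,4}:  v_{2} + v_{4} = 0  so sig = ⟨2 | 0⟩
  {3,7}:  v_{3} + v_{7} = 0  so sig = ⟨2 | 0⟩
  {5,6}:  v_{5} + v_{6} = 0  so sig = ⟨2 | 0⟩
  {1,3}:  v_{1} + v_{3} = v_{2}  so sig = ⟨2 | 1⟩
  {1,4}:  v_{1} + v_{4} = v_{7}  so sig = ⟨2 | 1⟩
  {2,3}:  v_{2} + v_{3} = v_{5}  so sig = ⟨2 | 1⟩
  {2,6}:  v_{2} + v_{6} = v_{7}  so sig = ⟨2 | 1⟩
  {2,7}:  v_{2} + v_{7} = v_{1}  so sig = ⟨2 | 1⟩
  {2,8}:  v_{2} + v_{8} = v_{6}  so sig = ⟨2 | 1⟩
  {3,6}:  v_{3} + v_{6} = v_{4}  so sig = ⟨2 | 1⟩
  {4,5}:  v_{4} + v_{5} = v_{3}  so sig = ⟨2 | 1⟩
  {4,6}:  v_{4} + v_{6} = v_{8}  so sig = ⟨2 | 1⟩
  {4,7}:  v_{4} + v_{7} = v_{6}  so sig = ⟨2 | 1⟩
  {5,7}:  v_{5} + v_{7} = v_{2}  so sig = ⟨2 | 1⟩
  {5,8}:  v_{5} + v_{8} = v_{4}  so sig = ⟨2 | 1⟩
  {1,8}:  v_{1} + v_{8} = v_{6} + v_{7}  so sig = ⟨2 | 1 1⟩
  {1,5}:  v_{1} + v_{5} = 2·v_{2}  so sig = ⟨2 | 2⟩
  {1,6}:  v_{1} + v_{6} = 2·v_{7}  so sig = ⟨2 | 2⟩
  {3,8}:  v_{3} + v_{8} = 2·v_{4}  so sig = ⟨2 | 2⟩
  {7,8}:  v_{7} + v_{8} = 2·v_{6}  so sig = ⟨2 | 2⟩

Hence PRS(X_Σ) =
    |P|=2: 20 collections, coeffs (), (), (), (1), (1), (1), (1), (1), (1), (1), (1), (1), (1), (1), (1), (1,1), (2), (2), (2), (2)


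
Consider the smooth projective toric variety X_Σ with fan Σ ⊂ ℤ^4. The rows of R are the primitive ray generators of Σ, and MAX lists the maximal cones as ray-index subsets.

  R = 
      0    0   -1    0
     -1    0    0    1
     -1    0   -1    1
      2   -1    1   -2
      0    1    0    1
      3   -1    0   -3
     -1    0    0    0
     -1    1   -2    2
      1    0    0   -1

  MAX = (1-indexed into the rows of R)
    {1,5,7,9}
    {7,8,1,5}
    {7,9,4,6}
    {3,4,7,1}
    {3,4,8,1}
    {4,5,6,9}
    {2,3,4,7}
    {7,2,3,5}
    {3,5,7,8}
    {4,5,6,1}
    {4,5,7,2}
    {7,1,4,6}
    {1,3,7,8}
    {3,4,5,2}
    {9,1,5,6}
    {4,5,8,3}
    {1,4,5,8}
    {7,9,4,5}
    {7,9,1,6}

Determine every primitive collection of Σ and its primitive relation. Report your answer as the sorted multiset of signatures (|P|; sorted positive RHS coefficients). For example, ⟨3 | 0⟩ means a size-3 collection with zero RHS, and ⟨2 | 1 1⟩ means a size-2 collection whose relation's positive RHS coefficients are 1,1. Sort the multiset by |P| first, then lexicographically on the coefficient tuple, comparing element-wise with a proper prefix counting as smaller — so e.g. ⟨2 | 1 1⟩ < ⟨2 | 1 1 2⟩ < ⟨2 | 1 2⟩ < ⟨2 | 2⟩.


Minimal non-faces — 14 found among 9 rays, 19 max cones:

  P = {2,9}:  v_{2} + v_{9} = 0  ⟹  sig = ⟨2 | 0⟩
  P = {1,2}:  v_{1} + v_{2} = v_{3}  ⟹  sig = ⟨2 | 1⟩
  P = {3,9}:  v_{3} + v_{9} = v_{1}  ⟹  sig = ⟨2 | 1⟩
  P = {2,6}:  v_{2} + v_{6} = v_{1} + v_{4}  ⟹  sig = ⟨2 | 1 1⟩
  P = {6,8}:  v_{6} + v_{8} = 3·v_{1} + v_{4} + v_{5}  ⟹  sig = ⟨2 | 1 1 3⟩
  P = {2,8}:  v_{2} + v_{8} = 2·v_{3} + v_{5}  ⟹  sig = ⟨2 | 1 2⟩
  P = {3,6}:  v_{3} + v_{6} = 2·v_{1} + v_{4}  ⟹  sig = ⟨2 | 1 2⟩
  P = {8,9}:  v_{8} + v_{9} = 2·v_{1} + v_{5}  ⟹  sig = ⟨2 | 1 2⟩
  P = {1,3,5}:  v_{1} + v_{3} + v_{5} = v_{8}  ⟹  sig = ⟨3 | 1⟩
  P = {1,4,9}:  v_{1} + v_{4} + v_{9} = v_{6}  ⟹  sig = ⟨3 | 1⟩
  P = {4,7,8}:  v_{4} + v_{7} + v_{8} = v_{1}  ⟹  sig = ⟨3 | 1⟩
  P = {5,6,7}:  v_{5} + v_{6} + v_{7} = 2·v_{9}  ⟹  sig = ⟨3 | 2⟩
  P = {3,4,5,7}:  v_{3} + v_{4} + v_{5} + v_{7} = 0  ⟹  sig = ⟨4 | 0⟩
  P = {1,4,5,7}:  v_{1} + v_{4} + v_{5} + v_{7} = v_{9}  ⟹  sig = ⟨4 | 1⟩

Signatures (|P|; sorted positive RHS coefficients), sorted:
    ⟨2 | 0⟩
    ⟨2 | 1⟩
    ⟨2 | 1⟩
    ⟨2 | 1 1⟩
    ⟨2 | 1 1 3⟩
    ⟨2 | 1 2⟩
    ⟨2 | 1 2⟩
    ⟨2 | 1 2⟩
    ⟨3 | 1⟩
    ⟨3 | 1⟩
    ⟨3 | 1⟩
    ⟨3 | 2⟩
    ⟨4 | 0⟩
    ⟨4 | 1⟩


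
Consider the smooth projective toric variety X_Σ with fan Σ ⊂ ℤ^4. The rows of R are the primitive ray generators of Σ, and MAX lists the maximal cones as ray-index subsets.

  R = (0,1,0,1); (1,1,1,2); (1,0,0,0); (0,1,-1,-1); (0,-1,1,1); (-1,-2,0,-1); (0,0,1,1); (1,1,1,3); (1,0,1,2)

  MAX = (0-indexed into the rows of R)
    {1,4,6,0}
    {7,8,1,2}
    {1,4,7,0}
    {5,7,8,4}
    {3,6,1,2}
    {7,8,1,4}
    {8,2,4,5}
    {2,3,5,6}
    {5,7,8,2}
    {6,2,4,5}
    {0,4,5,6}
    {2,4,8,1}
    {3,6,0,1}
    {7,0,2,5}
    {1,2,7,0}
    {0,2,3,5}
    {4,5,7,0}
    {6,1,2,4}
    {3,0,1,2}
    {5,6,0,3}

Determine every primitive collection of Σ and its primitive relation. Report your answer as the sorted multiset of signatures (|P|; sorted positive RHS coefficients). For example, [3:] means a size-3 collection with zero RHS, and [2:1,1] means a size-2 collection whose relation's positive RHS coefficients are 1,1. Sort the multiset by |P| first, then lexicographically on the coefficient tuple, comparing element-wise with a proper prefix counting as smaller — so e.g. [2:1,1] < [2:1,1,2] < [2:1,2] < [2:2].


Σ has 10 primitive collections:

  P = {3,4}:  v_{3} + v_{4} = 0  ⟹  sig = [2:]
  P = {0,8}:  v_{0} + v_{8} = v_{7}  ⟹  sig = [2:1]
  P = {1,5}:  v_{1} + v_{5} = v_{4}  ⟹  sig = [2:1]
  P = {3,8}:  v_{3} + v_{8} = v_{0} + v_{2}  ⟹  sig = [2:1,1]
  P = {6,8}:  v_{6} + v_{8} = v_{1} + v_{4}  ⟹  sig = [2:1,1]
  P = {6,7}:  v_{6} + v_{7} = v_{0} + v_{1} + v_{4}  ⟹  sig = [2:1,1,1]
  P = {3,7}:  v_{3} + v_{7} = 2·v_{0} + v_{2}  ⟹  sig = [2:1,2]
  P = {0,2,4}:  v_{0} + v_{2} + v_{4} = v_{8}  ⟹  sig = [3:1]
  P = {0,2,6}:  v_{0} + v_{2} + v_{6} = v_{1}  ⟹  sig = [3:1]
  P = {2,4,7}:  v_{2} + v_{4} + v_{7} = 2·v_{8}  ⟹  sig = [3:2]

Signatures (|P|; sorted positive RHS coefficients), sorted:
    |P|=2: 7 collections, coeffs (), (1), (1), (1,1), (1,1), (1,1,1), (1,2)
    |P|=3: 3 collections, coeffs (1), (1), (2)


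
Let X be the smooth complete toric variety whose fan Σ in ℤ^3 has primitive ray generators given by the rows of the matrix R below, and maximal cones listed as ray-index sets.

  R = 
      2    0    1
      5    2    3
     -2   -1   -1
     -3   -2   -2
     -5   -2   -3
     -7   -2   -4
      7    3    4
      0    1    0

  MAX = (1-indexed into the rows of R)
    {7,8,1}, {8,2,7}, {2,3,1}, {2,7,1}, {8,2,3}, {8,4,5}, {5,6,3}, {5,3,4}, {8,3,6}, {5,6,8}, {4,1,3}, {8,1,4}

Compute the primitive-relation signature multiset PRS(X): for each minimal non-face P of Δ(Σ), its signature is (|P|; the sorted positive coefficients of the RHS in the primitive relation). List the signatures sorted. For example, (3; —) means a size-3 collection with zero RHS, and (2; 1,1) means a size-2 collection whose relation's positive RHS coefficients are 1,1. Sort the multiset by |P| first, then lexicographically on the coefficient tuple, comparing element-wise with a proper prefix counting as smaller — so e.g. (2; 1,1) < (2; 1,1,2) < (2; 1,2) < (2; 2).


|primitive collections| = 14. Relations:

  P = {2,5}:  v_{2} + v_{5} = 0  ⇒ sig = (2; —)
  P = {1,5}:  v_{1} + v_{5} = v_{4}  ⇒ sig = (2; 1)
  P = {1,6}:  v_{1} + v_{6} = v_{5}  ⇒ sig = (2; 1)
  P = {2,4}:  v_{2} + v_{4} = v_{1}  ⇒ sig = (2; 1)
  P = {3,7}:  v_{3} + v_{7} = v_{2}  ⇒ sig = (2; 1)
  P = {6,7}:  v_{6} + v_{7} = v_{8}  ⇒ sig = (2; 1)
  P = {2,6}:  v_{2} + v_{6} = v_{3} + v_{8}  ⇒ sig = (2; 1,1)
  P = {5,7}:  v_{5} + v_{7} = v_{1} + v_{8}  ⇒ sig = (2; 1,1)
  P = {4,7}:  v_{4} + v_{7} = 2·v_{1} + v_{8}  ⇒ sig = (2; 1,2)
  P = {4,6}:  v_{4} + v_{6} = 2·v_{5}  ⇒ sig = (2; 2)
  P = {1,3,8}:  v_{1} + v_{3} + v_{8} = 0  ⇒ sig = (3; —)
  P = {1,2,8}:  v_{1} + v_{2} + v_{8} = v_{7}  ⇒ sig = (3; 1)
  P = {3,4,8}:  v_{3} + v_{4} + v_{8} = v_{5}  ⇒ sig = (3; 1)
  P = {3,5,8}:  v_{3} + v_{5} + v_{8} = v_{6}  ⇒ sig = (3; 1)

Hence PRS(X_Σ) =
    (2; —)
    (2; 1)
    (2; 1)
    (2; 1)
    (2; 1)
    (2; 1)
    (2; 1,1)
    (2; 1,1)
    (2; 1,2)
    (2; 2)
    (3; —)
    (3; 1)
    (3; 1)
    (3; 1)


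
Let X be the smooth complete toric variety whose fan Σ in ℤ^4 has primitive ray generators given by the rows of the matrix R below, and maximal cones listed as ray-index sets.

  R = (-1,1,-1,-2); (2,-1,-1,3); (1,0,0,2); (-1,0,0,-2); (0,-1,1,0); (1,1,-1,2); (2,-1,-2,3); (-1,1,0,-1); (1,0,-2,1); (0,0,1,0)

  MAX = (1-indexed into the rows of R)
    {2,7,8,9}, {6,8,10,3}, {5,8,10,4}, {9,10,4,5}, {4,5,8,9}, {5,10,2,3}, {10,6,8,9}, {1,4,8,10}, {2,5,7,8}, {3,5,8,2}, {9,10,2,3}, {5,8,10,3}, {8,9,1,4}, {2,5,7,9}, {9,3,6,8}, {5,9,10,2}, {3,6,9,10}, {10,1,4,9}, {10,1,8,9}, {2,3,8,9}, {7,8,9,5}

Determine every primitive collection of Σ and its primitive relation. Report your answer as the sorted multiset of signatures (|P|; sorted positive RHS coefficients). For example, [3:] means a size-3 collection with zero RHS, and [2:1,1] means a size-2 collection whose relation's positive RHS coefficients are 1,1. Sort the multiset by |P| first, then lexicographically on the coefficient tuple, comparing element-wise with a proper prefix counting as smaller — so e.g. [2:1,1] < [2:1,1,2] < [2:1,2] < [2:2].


|primitive collections| = 20. Relations:

  {3,4}:  v_{3} + v_{4} = 0 ; sig = [2:]
  {1,2}:  v_{1} + v_{2} = v_{9} ; sig = [2:1]
  {1,5}:  v_{1} + v_{5} = v_{4} ; sig = [2:1]
  {5,6}:  v_{5} + v_{6} = v_{3} ; sig = [2:1]
  {7,10}:  v_{7} + v_{10} = v_{2} ; sig = [2:1]
  {2,4}:  v_{2} + v_{4} = v_{5} + v_{9} ; sig = [2:1,1]
  {1,3}:  v_{1} + v_{3} = v_{8} + v_{9} + v_{10} ; sig = [2:1,1,1]
  {4,6}:  v_{4} + v_{6} = v_{8} + v_{9} + v_{10} ; sig = [2:1,1,1]
  {6,7}:  v_{6} + v_{7} = v_{2} + v_{3} + v_{8} + v_{9} ; sig = [2:1,1,1,1]
  {1,7}:  v_{1} + v_{7} = v_{5} + v_{8} + 2·v_{9} ; sig = [2:1,1,2]
  {2,6}:  v_{2} + v_{6} = 2·v_{3} + v_{9} ; sig = [2:1,2]
  {3,7}:  v_{3} + v_{7} = 2·v_{2} + v_{8} ; sig = [2:1,2]
  {4,7}:  v_{4} + v_{7} = 2·v_{5} + v_{8} + 2·v_{9} ; sig = [2:1,2,2]
  {1,6}:  v_{1} + v_{6} = 2·v_{8} + 2·v_{9} + 2·v_{10} ; sig = [2:2,2,2]
  {2,8,10}:  v_{2} + v_{8} + v_{10} = v_{3} ; sig = [3:1]
  {3,5,9}:  v_{3} + v_{5} + v_{9} = v_{2} ; sig = [3:1]
  {5,8,9,10}:  v_{5} + v_{8} + v_{9} + v_{10} = 0 ; sig = [4:]
  {2,5,8,9}:  v_{2} + v_{5} + v_{8} + v_{9} = v_{7} ; sig = [4:1]
  {3,8,9,10}:  v_{3} + v_{8} + v_{9} + v_{10} = v_{6} ; sig = [4:1]
  {4,8,9,10}:  v_{4} + v_{8} + v_{9} + v_{10} = v_{1} ; sig = [4:1]

Signatures (|P|; sorted positive RHS coefficients), sorted:
    |P|=2: 14 collections, coeffs (), (1), (1), (1), (1), (1,1), (1,1,1), (1,1,1), (1,1,1,1), (1,1,2), (1,2), (1,2), (1,2,2), (2,2,2)
    |P|=3: 2 collections, coeffs (1), (1)
    |P|=4: 4 collections, coeffs (), (1), (1), (1)
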